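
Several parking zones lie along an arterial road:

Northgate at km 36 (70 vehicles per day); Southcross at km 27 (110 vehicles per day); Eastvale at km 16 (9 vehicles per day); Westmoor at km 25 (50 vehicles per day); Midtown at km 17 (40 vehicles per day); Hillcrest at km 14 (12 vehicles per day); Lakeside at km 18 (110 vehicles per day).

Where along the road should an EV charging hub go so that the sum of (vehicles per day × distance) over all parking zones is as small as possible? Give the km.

For a sum of weighted absolute distances on a line, the optimum is the weighted median (not the mean). Total weight W = 401; half-weight = 200.5.
Sort by position and accumulate weight:
  km 14 (Hillcrest, w=12) → cum 12
  km 16 (Eastvale, w=9) → cum 21
  km 17 (Midtown, w=40) → cum 61
  km 18 (Lakeside, w=110) → cum 171
  km 25 (Westmoor, w=50) → cum 221  ≥ 200.5 → median here
  km 27 (Southcross, w=110) → cum 331
  km 36 (Northgate, w=70) → cum 401
Optimal location: km 25.

x = 25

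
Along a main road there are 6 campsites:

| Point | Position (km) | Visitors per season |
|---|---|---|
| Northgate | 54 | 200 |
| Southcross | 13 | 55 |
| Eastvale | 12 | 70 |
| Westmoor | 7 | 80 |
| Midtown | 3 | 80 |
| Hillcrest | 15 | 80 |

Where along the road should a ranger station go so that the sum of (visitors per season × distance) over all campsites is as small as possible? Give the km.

x = 13

For a sum of weighted absolute distances on a line, the optimum is the weighted median (not the mean). Total weight W = 565; half-weight = 282.5.
Sort by position and accumulate weight:
  km 3 (Midtown, w=80) → cum 80
  km 7 (Westmoor, w=80) → cum 160
  km 12 (Eastvale, w=70) → cum 230
  km 13 (Southcross, w=55) → cum 285  ≥ 282.5 → median here
  km 15 (Hillcrest, w=80) → cum 365
  km 54 (Northgate, w=200) → cum 565
Optimal location: km 13.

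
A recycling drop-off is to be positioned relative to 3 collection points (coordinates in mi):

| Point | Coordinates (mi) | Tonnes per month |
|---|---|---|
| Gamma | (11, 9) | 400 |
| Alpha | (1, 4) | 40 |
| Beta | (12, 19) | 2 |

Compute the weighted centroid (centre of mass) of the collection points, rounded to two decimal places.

The minimiser of Σwᵢ‖p−pᵢ‖² is the weighted centroid p* = (Σwᵢpᵢ)/(Σwᵢ).
Σwᵢ = 442.
Σwᵢxᵢ = 400·11 + 40·1 + 2·12 = 4464.
Σwᵢyᵢ = 400·9 + 40·4 + 2·19 = 3798.
x* = 4464/442 = 10.10, y* = 3798/442 = 8.59.

(10.10, 8.59)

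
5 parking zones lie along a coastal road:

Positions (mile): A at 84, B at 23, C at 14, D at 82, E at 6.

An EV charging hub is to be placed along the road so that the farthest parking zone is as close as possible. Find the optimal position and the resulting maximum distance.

The 1-center on a line is the midpoint of the two extreme points: leftmost at 6, rightmost at 84.
Optimal location = (6 + 84)/2 = 45; maximum distance = (84 − 6)/2 = 39.

location 45, max distance 39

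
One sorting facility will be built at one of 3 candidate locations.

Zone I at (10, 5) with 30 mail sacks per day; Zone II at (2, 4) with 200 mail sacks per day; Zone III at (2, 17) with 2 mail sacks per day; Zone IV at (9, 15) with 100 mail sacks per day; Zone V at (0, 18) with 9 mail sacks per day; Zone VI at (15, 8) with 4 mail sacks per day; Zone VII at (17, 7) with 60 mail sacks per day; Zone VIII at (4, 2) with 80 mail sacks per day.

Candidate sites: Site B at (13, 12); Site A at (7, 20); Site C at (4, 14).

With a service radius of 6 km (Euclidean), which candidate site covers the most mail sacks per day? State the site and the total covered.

Site C, covering 111

Coverage radius r = 6 km; a point is covered iff (Δx)²+(Δy)² ≤ 6² = 36.
  Site B (13, 12): covers {Zone IV, Zone VI} → 104
  Site A (7, 20): covers {Zone III, Zone IV} → 102
  Site C (4, 14): covers {Zone III, Zone IV, Zone V} → 111
Maximum coverage at Site C: 111 mail sacks per day.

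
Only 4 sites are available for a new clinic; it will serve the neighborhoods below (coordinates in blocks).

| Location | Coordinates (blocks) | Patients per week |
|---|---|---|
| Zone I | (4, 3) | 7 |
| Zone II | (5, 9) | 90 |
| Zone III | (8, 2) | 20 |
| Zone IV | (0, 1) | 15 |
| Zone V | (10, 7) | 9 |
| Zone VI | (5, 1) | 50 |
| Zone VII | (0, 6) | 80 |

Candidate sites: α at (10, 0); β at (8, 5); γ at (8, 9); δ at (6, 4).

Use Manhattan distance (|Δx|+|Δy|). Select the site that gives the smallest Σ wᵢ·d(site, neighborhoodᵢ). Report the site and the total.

δ, total 1679 blocks

Total weighted distance at each candidate:
  α (10, 0): total = 3211
  β (8, 5): total = 2018
  γ (8, 9): total = 2186
  δ (6, 4): total = 1679
Minimum is at δ with total 1679 blocks.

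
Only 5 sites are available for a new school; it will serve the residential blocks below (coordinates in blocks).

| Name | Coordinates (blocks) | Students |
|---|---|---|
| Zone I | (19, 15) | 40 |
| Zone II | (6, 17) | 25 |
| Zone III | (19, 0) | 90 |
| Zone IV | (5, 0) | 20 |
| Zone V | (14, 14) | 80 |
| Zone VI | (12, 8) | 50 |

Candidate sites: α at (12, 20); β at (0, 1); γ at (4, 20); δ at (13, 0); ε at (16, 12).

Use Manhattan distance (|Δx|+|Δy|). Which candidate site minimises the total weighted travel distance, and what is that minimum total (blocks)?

Total weighted distance at each candidate:
  α (12, 20): total = 4915
  β (0, 1): total = 6900
  γ (4, 20): total = 6775
  δ (13, 0): total = 3790
  ε (16, 12): total = 3145
Minimum is at ε with total 3145 blocks.

ε, total 3145 blocks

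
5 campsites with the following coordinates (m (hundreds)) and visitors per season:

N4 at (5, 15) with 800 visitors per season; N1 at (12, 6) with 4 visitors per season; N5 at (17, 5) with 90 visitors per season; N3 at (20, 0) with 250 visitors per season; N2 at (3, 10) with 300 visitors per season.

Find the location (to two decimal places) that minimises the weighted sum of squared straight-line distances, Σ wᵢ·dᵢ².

The minimiser of Σwᵢ‖p−pᵢ‖² is the weighted centroid p* = (Σwᵢpᵢ)/(Σwᵢ).
Σwᵢ = 1444.
Σwᵢxᵢ = 800·5 + 4·12 + 90·17 + 250·20 + 300·3 = 11478.
Σwᵢyᵢ = 800·15 + 4·6 + 90·5 + 250·0 + 300·10 = 15474.
x* = 11478/1444 = 7.95, y* = 15474/1444 = 10.72.

(7.95, 10.72)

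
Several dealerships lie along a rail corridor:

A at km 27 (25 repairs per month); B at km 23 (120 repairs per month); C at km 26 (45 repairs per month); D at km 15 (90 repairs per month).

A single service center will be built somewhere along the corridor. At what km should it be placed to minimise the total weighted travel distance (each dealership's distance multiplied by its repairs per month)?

x = 23

For a sum of weighted absolute distances on a line, the optimum is the weighted median (not the mean). Total weight W = 280; half-weight = 140.
Sort by position and accumulate weight:
  km 15 (D, w=90) → cum 90
  km 23 (B, w=120) → cum 210  ≥ 140 → median here
  km 26 (C, w=45) → cum 255
  km 27 (A, w=25) → cum 280
Optimal location: km 23.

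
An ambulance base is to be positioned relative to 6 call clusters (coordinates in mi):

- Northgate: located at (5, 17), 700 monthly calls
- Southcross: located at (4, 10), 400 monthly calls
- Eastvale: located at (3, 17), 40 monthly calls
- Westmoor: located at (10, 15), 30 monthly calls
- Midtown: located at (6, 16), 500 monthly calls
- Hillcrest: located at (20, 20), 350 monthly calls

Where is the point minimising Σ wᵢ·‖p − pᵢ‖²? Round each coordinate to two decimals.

(7.68, 15.86)

The minimiser of Σwᵢ‖p−pᵢ‖² is the weighted centroid p* = (Σwᵢpᵢ)/(Σwᵢ).
Σwᵢ = 2020.
Σwᵢxᵢ = 700·5 + 400·4 + 40·3 + 30·10 + 500·6 + 350·20 = 15520.
Σwᵢyᵢ = 700·17 + 400·10 + 40·17 + 30·15 + 500·16 + 350·20 = 32030.
x* = 15520/2020 = 7.68, y* = 32030/2020 = 15.86.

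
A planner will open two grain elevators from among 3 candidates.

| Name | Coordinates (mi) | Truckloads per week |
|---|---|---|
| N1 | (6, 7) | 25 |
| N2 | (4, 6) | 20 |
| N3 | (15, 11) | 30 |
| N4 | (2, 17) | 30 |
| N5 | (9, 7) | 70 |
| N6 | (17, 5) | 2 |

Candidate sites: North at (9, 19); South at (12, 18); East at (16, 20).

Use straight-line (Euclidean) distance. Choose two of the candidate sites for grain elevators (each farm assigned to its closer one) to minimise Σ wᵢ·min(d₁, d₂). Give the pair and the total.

{North, South}, total 1860.7

Evaluate every pair (each demand assigned to the nearer of the two):
  {North, South}: total = 1860.7
  {North, East}: total = 1947.9
  {South, East}: total = 1957.6
Best pair: {North, South} with total 1860.7.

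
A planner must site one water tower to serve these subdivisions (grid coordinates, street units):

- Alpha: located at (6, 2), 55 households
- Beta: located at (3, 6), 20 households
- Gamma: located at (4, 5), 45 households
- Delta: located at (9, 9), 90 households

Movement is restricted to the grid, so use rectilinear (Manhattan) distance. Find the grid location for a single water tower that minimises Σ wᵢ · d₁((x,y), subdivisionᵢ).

Manhattan distance separates: Σwᵢ(|x−xᵢ|+|y−yᵢ|) = Σwᵢ|x−xᵢ| + Σwᵢ|y−yᵢ|, so x and y are optimised independently as 1-D weighted medians.
Total weight W = 210; half = 105.
x-coordinate, sorted with cumulative weight:
  x=3 (Beta, w=20) cum 20
  x=4 (Gamma, w=45) cum 65
  x=6 (Alpha, w=55) cum 120  ← median
  x=9 (Delta, w=90) cum 210
⇒ x* = 6
y-coordinate, sorted with cumulative weight:
  y=2 (Alpha, w=55) cum 55
  y=5 (Gamma, w=45) cum 100
  y=6 (Beta, w=20) cum 120  ← median
  y=9 (Delta, w=90) cum 210
⇒ y* = 6

(6, 6)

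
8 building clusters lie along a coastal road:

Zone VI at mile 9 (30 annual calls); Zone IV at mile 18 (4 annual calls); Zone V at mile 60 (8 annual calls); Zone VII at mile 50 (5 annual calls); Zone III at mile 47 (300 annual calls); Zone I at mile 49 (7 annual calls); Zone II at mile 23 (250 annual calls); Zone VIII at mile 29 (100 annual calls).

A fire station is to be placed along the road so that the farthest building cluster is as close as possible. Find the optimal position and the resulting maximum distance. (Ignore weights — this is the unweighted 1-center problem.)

The 1-center on a line is the midpoint of the two extreme points: leftmost at 9, rightmost at 60.
Optimal location = (9 + 60)/2 = 34.5; maximum distance = (60 − 9)/2 = 25.5.

location 34.5, max distance 25.5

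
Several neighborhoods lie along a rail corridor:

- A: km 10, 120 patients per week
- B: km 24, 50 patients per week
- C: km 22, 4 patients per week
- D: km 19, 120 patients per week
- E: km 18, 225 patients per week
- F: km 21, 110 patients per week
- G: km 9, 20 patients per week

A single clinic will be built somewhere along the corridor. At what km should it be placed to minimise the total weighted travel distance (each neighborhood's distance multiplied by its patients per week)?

x = 18

For a sum of weighted absolute distances on a line, the optimum is the weighted median (not the mean). Total weight W = 649; half-weight = 324.5.
Sort by position and accumulate weight:
  km 9 (G, w=20) → cum 20
  km 10 (A, w=120) → cum 140
  km 18 (E, w=225) → cum 365  ≥ 324.5 → median here
  km 19 (D, w=120) → cum 485
  km 21 (F, w=110) → cum 595
  km 22 (C, w=4) → cum 599
  km 24 (B, w=50) → cum 649
Optimal location: km 18.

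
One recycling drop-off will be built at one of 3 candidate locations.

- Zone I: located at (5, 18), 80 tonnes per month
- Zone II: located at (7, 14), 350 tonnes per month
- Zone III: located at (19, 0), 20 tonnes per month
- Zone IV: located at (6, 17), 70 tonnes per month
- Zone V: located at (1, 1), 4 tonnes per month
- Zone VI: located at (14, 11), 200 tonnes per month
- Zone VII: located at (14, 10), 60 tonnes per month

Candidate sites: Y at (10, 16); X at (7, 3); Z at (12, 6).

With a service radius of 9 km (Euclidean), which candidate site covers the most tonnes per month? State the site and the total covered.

Y, covering 760

Coverage radius r = 9 km; a point is covered iff (Δx)²+(Δy)² ≤ 9² = 81.
  Y (10, 16): covers {Zone I, Zone II, Zone IV, Zone VI, Zone VII} → 760
  X (7, 3): covers {Zone V} → 4
  Z (12, 6): covers {Zone VI, Zone VII} → 260
Maximum coverage at Y: 760 tonnes per month.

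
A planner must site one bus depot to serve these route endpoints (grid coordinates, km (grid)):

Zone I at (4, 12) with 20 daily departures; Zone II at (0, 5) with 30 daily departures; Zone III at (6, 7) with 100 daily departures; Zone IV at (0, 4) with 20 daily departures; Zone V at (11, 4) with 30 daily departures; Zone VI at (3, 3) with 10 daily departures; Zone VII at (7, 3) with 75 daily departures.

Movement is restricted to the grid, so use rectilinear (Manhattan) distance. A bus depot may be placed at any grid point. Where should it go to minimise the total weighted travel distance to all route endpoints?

(6, 5)

Manhattan distance separates: Σwᵢ(|x−xᵢ|+|y−yᵢ|) = Σwᵢ|x−xᵢ| + Σwᵢ|y−yᵢ|, so x and y are optimised independently as 1-D weighted medians.
Total weight W = 285; half = 142.5.
x-coordinate, sorted with cumulative weight:
  x=0 (Zone II, w=30) cum 30
  x=0 (Zone IV, w=20) cum 50
  x=3 (Zone VI, w=10) cum 60
  x=4 (Zone I, w=20) cum 80
  x=6 (Zone III, w=100) cum 180  ← median
  x=7 (Zone VII, w=75) cum 255
  x=11 (Zone V, w=30) cum 285
⇒ x* = 6
y-coordinate, sorted with cumulative weight:
  y=3 (Zone VI, w=10) cum 10
  y=3 (Zone VII, w=75) cum 85
  y=4 (Zone IV, w=20) cum 105
  y=4 (Zone V, w=30) cum 135
  y=5 (Zone II, w=30) cum 165  ← median
  y=7 (Zone III, w=100) cum 265
  y=12 (Zone I, w=20) cum 285
⇒ y* = 5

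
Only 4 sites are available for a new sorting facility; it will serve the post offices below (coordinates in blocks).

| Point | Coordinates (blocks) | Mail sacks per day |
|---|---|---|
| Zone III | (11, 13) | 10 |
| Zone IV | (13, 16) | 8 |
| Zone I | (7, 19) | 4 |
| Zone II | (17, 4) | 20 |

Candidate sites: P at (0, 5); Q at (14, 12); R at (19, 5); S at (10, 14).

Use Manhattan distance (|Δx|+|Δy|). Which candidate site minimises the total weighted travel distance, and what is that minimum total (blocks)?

Total weighted distance at each candidate:
  P (0, 5): total = 826
  Q (14, 12): total = 356
  R (19, 5): total = 460
  S (10, 14): total = 432
Minimum is at Q with total 356 blocks.

Q, total 356 blocks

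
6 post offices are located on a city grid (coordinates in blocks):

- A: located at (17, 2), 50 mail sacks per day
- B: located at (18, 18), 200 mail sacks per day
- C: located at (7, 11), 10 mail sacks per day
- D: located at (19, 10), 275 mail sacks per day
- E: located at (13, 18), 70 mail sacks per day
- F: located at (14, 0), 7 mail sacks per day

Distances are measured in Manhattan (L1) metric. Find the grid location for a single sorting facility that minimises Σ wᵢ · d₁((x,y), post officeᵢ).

Manhattan distance separates: Σwᵢ(|x−xᵢ|+|y−yᵢ|) = Σwᵢ|x−xᵢ| + Σwᵢ|y−yᵢ|, so x and y are optimised independently as 1-D weighted medians.
Total weight W = 612; half = 306.
x-coordinate, sorted with cumulative weight:
  x=7 (C, w=10) cum 10
  x=13 (E, w=70) cum 80
  x=14 (F, w=7) cum 87
  x=17 (A, w=50) cum 137
  x=18 (B, w=200) cum 337  ← median
  x=19 (D, w=275) cum 612
⇒ x* = 18
y-coordinate, sorted with cumulative weight:
  y=0 (F, w=7) cum 7
  y=2 (A, w=50) cum 57
  y=10 (D, w=275) cum 332  ← median
  y=11 (C, w=10) cum 342
  y=18 (B, w=200) cum 542
  y=18 (E, w=70) cum 612
⇒ y* = 10

(18, 10)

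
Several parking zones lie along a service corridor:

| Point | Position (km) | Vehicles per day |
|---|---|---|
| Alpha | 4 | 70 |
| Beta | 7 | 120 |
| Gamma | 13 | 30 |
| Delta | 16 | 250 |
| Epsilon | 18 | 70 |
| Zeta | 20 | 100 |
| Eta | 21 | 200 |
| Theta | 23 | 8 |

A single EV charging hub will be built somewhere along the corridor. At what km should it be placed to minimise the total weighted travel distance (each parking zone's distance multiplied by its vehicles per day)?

x = 16

For a sum of weighted absolute distances on a line, the optimum is the weighted median (not the mean). Total weight W = 848; half-weight = 424.
Sort by position and accumulate weight:
  km 4 (Alpha, w=70) → cum 70
  km 7 (Beta, w=120) → cum 190
  km 13 (Gamma, w=30) → cum 220
  km 16 (Delta, w=250) → cum 470  ≥ 424 → median here
  km 18 (Epsilon, w=70) → cum 540
  km 20 (Zeta, w=100) → cum 640
  km 21 (Eta, w=200) → cum 840
  km 23 (Theta, w=8) → cum 848
Optimal location: km 16.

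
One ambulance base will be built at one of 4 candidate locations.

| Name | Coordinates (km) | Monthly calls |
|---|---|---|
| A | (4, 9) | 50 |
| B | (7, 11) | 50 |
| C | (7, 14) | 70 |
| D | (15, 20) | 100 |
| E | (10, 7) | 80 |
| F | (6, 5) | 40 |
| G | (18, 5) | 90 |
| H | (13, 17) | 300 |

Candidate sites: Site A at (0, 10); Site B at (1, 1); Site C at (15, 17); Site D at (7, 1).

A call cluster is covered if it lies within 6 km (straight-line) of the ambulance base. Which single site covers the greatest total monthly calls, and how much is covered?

Coverage radius r = 6 km; a point is covered iff (Δx)²+(Δy)² ≤ 6² = 36.
  Site A (0, 10): covers {A} → 50
  Site B (1, 1): covers {none} → 0
  Site C (15, 17): covers {D, H} → 400
  Site D (7, 1): covers {F} → 40
Maximum coverage at Site C: 400 monthly calls.

Site C, covering 400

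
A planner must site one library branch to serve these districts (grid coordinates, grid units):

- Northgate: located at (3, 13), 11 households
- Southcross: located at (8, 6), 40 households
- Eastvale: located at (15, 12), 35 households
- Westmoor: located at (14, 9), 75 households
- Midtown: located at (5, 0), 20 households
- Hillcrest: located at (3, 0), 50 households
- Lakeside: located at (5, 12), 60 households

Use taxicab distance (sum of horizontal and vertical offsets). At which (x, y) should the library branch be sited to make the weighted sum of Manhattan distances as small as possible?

(8, 9)

Manhattan distance separates: Σwᵢ(|x−xᵢ|+|y−yᵢ|) = Σwᵢ|x−xᵢ| + Σwᵢ|y−yᵢ|, so x and y are optimised independently as 1-D weighted medians.
Total weight W = 291; half = 145.5.
x-coordinate, sorted with cumulative weight:
  x=3 (Northgate, w=11) cum 11
  x=3 (Hillcrest, w=50) cum 61
  x=5 (Midtown, w=20) cum 81
  x=5 (Lakeside, w=60) cum 141
  x=8 (Southcross, w=40) cum 181  ← median
  x=14 (Westmoor, w=75) cum 256
  x=15 (Eastvale, w=35) cum 291
⇒ x* = 8
y-coordinate, sorted with cumulative weight:
  y=0 (Midtown, w=20) cum 20
  y=0 (Hillcrest, w=50) cum 70
  y=6 (Southcross, w=40) cum 110
  y=9 (Westmoor, w=75) cum 185  ← median
  y=12 (Eastvale, w=35) cum 220
  y=12 (Lakeside, w=60) cum 280
  y=13 (Northgate, w=11) cum 291
⇒ y* = 9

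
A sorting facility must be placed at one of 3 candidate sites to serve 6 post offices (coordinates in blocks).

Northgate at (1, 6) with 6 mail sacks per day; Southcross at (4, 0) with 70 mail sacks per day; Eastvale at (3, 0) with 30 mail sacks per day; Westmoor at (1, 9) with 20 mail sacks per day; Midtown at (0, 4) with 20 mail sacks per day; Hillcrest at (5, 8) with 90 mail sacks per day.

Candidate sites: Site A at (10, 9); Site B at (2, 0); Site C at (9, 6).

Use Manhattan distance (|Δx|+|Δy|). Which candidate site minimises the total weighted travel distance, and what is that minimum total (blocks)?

Total weighted distance at each candidate:
  Site A (10, 9): total = 2622
  Site B (2, 0): total = 1522
  Site C (9, 6): total = 2158
Minimum is at Site B with total 1522 blocks.

Site B, total 1522 blocks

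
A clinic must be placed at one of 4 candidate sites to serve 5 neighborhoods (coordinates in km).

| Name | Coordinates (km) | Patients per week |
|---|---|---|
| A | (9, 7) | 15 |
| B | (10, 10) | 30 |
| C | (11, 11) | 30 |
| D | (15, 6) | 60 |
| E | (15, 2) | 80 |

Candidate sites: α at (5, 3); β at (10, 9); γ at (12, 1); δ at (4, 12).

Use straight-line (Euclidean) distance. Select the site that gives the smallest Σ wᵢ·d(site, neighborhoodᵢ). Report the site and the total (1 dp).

β, total 1168.7 km

Total weighted distance at each candidate:
  α (5, 3): total = 2073.3
  β (10, 9): total = 1168.7
  γ (12, 1): total = 1281.5
  δ (4, 12): total = 2449.0
Minimum is at β with total 1168.7 km.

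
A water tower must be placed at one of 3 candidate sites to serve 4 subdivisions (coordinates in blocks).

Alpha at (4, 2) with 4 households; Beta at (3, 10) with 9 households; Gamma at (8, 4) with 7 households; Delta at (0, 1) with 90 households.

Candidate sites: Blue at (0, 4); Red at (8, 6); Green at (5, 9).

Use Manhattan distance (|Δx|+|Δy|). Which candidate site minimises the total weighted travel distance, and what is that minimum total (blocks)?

Total weighted distance at each candidate:
  Blue (0, 4): total = 431
  Red (8, 6): total = 1297
  Green (5, 9): total = 1285
Minimum is at Blue with total 431 blocks.

Blue, total 431 blocks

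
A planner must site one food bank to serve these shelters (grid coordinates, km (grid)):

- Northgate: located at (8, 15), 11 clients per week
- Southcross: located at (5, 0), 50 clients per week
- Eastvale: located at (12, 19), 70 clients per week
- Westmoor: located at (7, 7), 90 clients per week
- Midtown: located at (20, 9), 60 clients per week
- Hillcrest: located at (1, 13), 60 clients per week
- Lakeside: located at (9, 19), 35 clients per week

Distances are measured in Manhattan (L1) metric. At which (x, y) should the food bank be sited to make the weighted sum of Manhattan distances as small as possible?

(7, 9)

Manhattan distance separates: Σwᵢ(|x−xᵢ|+|y−yᵢ|) = Σwᵢ|x−xᵢ| + Σwᵢ|y−yᵢ|, so x and y are optimised independently as 1-D weighted medians.
Total weight W = 376; half = 188.
x-coordinate, sorted with cumulative weight:
  x=1 (Hillcrest, w=60) cum 60
  x=5 (Southcross, w=50) cum 110
  x=7 (Westmoor, w=90) cum 200  ← median
  x=8 (Northgate, w=11) cum 211
  x=9 (Lakeside, w=35) cum 246
  x=12 (Eastvale, w=70) cum 316
  x=20 (Midtown, w=60) cum 376
⇒ x* = 7
y-coordinate, sorted with cumulative weight:
  y=0 (Southcross, w=50) cum 50
  y=7 (Westmoor, w=90) cum 140
  y=9 (Midtown, w=60) cum 200  ← median
  y=13 (Hillcrest, w=60) cum 260
  y=15 (Northgate, w=11) cum 271
  y=19 (Eastvale, w=70) cum 341
  y=19 (Lakeside, w=35) cum 376
⇒ y* = 9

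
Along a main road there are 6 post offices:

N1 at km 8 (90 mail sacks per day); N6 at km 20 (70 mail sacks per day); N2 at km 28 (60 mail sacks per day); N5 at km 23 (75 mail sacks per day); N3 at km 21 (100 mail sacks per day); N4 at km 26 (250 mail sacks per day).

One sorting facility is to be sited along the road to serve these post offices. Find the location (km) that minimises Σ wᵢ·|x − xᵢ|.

For a sum of weighted absolute distances on a line, the optimum is the weighted median (not the mean). Total weight W = 645; half-weight = 322.5.
Sort by position and accumulate weight:
  km 8 (N1, w=90) → cum 90
  km 20 (N6, w=70) → cum 160
  km 21 (N3, w=100) → cum 260
  km 23 (N5, w=75) → cum 335  ≥ 322.5 → median here
  km 26 (N4, w=250) → cum 585
  km 28 (N2, w=60) → cum 645
Optimal location: km 23.

x = 23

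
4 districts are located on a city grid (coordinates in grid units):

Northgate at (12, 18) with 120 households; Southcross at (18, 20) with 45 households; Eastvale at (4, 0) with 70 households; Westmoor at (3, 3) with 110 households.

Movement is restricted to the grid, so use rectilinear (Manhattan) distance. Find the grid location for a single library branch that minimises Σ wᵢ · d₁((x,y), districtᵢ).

(4, 3)

Manhattan distance separates: Σwᵢ(|x−xᵢ|+|y−yᵢ|) = Σwᵢ|x−xᵢ| + Σwᵢ|y−yᵢ|, so x and y are optimised independently as 1-D weighted medians.
Total weight W = 345; half = 172.5.
x-coordinate, sorted with cumulative weight:
  x=3 (Westmoor, w=110) cum 110
  x=4 (Eastvale, w=70) cum 180  ← median
  x=12 (Northgate, w=120) cum 300
  x=18 (Southcross, w=45) cum 345
⇒ x* = 4
y-coordinate, sorted with cumulative weight:
  y=0 (Eastvale, w=70) cum 70
  y=3 (Westmoor, w=110) cum 180  ← median
  y=18 (Northgate, w=120) cum 300
  y=20 (Southcross, w=45) cum 345
⇒ y* = 3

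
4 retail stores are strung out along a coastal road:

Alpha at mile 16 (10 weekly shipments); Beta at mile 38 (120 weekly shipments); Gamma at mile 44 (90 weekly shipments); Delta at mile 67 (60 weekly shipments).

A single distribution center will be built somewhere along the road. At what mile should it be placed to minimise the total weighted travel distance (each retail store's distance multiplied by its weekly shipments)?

For a sum of weighted absolute distances on a line, the optimum is the weighted median (not the mean). Total weight W = 280; half-weight = 140.
Sort by position and accumulate weight:
  mile 16 (Alpha, w=10) → cum 10
  mile 38 (Beta, w=120) → cum 130
  mile 44 (Gamma, w=90) → cum 220  ≥ 140 → median here
  mile 67 (Delta, w=60) → cum 280
Optimal location: mile 44.

x = 44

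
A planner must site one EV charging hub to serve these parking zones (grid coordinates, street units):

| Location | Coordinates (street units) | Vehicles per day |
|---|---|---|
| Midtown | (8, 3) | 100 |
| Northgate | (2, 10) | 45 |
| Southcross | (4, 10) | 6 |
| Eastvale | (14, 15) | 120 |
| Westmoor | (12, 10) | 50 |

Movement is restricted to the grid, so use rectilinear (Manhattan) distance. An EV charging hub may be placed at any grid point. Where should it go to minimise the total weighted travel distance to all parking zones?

(12, 10)

Manhattan distance separates: Σwᵢ(|x−xᵢ|+|y−yᵢ|) = Σwᵢ|x−xᵢ| + Σwᵢ|y−yᵢ|, so x and y are optimised independently as 1-D weighted medians.
Total weight W = 321; half = 160.5.
x-coordinate, sorted with cumulative weight:
  x=2 (Northgate, w=45) cum 45
  x=4 (Southcross, w=6) cum 51
  x=8 (Midtown, w=100) cum 151
  x=12 (Westmoor, w=50) cum 201  ← median
  x=14 (Eastvale, w=120) cum 321
⇒ x* = 12
y-coordinate, sorted with cumulative weight:
  y=3 (Midtown, w=100) cum 100
  y=10 (Northgate, w=45) cum 145
  y=10 (Southcross, w=6) cum 151
  y=10 (Westmoor, w=50) cum 201  ← median
  y=15 (Eastvale, w=120) cum 321
⇒ y* = 10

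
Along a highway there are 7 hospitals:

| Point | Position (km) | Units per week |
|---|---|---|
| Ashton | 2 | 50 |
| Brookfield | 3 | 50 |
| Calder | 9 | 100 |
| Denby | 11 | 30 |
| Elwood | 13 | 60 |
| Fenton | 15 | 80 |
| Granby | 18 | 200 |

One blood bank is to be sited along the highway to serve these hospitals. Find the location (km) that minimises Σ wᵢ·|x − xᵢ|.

For a sum of weighted absolute distances on a line, the optimum is the weighted median (not the mean). Total weight W = 570; half-weight = 285.
Sort by position and accumulate weight:
  km 2 (Ashton, w=50) → cum 50
  km 3 (Brookfield, w=50) → cum 100
  km 9 (Calder, w=100) → cum 200
  km 11 (Denby, w=30) → cum 230
  km 13 (Elwood, w=60) → cum 290  ≥ 285 → median here
  km 15 (Fenton, w=80) → cum 370
  km 18 (Granby, w=200) → cum 570
Optimal location: km 13.

x = 13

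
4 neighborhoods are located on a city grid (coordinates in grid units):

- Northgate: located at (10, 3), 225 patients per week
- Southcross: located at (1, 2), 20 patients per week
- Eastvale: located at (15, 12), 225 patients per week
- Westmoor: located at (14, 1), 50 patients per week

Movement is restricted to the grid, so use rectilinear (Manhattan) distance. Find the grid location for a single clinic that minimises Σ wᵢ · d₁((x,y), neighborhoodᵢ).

Manhattan distance separates: Σwᵢ(|x−xᵢ|+|y−yᵢ|) = Σwᵢ|x−xᵢ| + Σwᵢ|y−yᵢ|, so x and y are optimised independently as 1-D weighted medians.
Total weight W = 520; half = 260.
x-coordinate, sorted with cumulative weight:
  x=1 (Southcross, w=20) cum 20
  x=10 (Northgate, w=225) cum 245
  x=14 (Westmoor, w=50) cum 295  ← median
  x=15 (Eastvale, w=225) cum 520
⇒ x* = 14
y-coordinate, sorted with cumulative weight:
  y=1 (Westmoor, w=50) cum 50
  y=2 (Southcross, w=20) cum 70
  y=3 (Northgate, w=225) cum 295  ← median
  y=12 (Eastvale, w=225) cum 520
⇒ y* = 3

(14, 3)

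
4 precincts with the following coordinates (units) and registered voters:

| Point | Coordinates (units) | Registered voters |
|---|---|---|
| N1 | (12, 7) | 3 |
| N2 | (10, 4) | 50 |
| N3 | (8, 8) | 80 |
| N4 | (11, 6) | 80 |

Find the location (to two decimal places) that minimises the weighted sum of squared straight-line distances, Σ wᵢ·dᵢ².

(9.65, 6.30)

The minimiser of Σwᵢ‖p−pᵢ‖² is the weighted centroid p* = (Σwᵢpᵢ)/(Σwᵢ).
Σwᵢ = 213.
Σwᵢxᵢ = 3·12 + 50·10 + 80·8 + 80·11 = 2056.
Σwᵢyᵢ = 3·7 + 50·4 + 80·8 + 80·6 = 1341.
x* = 2056/213 = 9.65, y* = 1341/213 = 6.30.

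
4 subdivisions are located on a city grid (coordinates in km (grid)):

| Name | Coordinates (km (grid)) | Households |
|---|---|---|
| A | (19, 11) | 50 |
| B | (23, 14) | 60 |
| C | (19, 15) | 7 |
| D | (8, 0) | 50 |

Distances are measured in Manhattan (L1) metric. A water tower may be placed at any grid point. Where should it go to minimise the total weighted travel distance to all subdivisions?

Manhattan distance separates: Σwᵢ(|x−xᵢ|+|y−yᵢ|) = Σwᵢ|x−xᵢ| + Σwᵢ|y−yᵢ|, so x and y are optimised independently as 1-D weighted medians.
Total weight W = 167; half = 83.5.
x-coordinate, sorted with cumulative weight:
  x=8 (D, w=50) cum 50
  x=19 (A, w=50) cum 100  ← median
  x=19 (C, w=7) cum 107
  x=23 (B, w=60) cum 167
⇒ x* = 19
y-coordinate, sorted with cumulative weight:
  y=0 (D, w=50) cum 50
  y=11 (A, w=50) cum 100  ← median
  y=14 (B, w=60) cum 160
  y=15 (C, w=7) cum 167
⇒ y* = 11

(19, 11)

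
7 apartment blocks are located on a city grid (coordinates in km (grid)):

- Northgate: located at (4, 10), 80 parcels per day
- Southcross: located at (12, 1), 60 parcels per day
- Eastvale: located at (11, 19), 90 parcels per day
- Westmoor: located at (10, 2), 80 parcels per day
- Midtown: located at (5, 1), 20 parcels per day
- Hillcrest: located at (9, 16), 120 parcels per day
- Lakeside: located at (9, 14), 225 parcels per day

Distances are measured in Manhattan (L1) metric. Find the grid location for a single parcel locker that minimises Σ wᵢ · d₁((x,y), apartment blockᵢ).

(9, 14)

Manhattan distance separates: Σwᵢ(|x−xᵢ|+|y−yᵢ|) = Σwᵢ|x−xᵢ| + Σwᵢ|y−yᵢ|, so x and y are optimised independently as 1-D weighted medians.
Total weight W = 675; half = 337.5.
x-coordinate, sorted with cumulative weight:
  x=4 (Northgate, w=80) cum 80
  x=5 (Midtown, w=20) cum 100
  x=9 (Hillcrest, w=120) cum 220
  x=9 (Lakeside, w=225) cum 445  ← median
  x=10 (Westmoor, w=80) cum 525
  x=11 (Eastvale, w=90) cum 615
  x=12 (Southcross, w=60) cum 675
⇒ x* = 9
y-coordinate, sorted with cumulative weight:
  y=1 (Southcross, w=60) cum 60
  y=1 (Midtown, w=20) cum 80
  y=2 (Westmoor, w=80) cum 160
  y=10 (Northgate, w=80) cum 240
  y=14 (Lakeside, w=225) cum 465  ← median
  y=16 (Hillcrest, w=120) cum 585
  y=19 (Eastvale, w=90) cum 675
⇒ y* = 14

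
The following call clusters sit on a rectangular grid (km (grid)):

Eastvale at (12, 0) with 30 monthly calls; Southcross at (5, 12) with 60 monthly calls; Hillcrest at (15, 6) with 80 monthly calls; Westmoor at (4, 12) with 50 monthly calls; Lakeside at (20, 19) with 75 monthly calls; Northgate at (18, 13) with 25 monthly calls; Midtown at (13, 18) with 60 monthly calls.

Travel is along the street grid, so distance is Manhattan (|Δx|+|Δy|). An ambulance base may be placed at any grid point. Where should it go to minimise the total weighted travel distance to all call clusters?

(13, 12)

Manhattan distance separates: Σwᵢ(|x−xᵢ|+|y−yᵢ|) = Σwᵢ|x−xᵢ| + Σwᵢ|y−yᵢ|, so x and y are optimised independently as 1-D weighted medians.
Total weight W = 380; half = 190.
x-coordinate, sorted with cumulative weight:
  x=4 (Westmoor, w=50) cum 50
  x=5 (Southcross, w=60) cum 110
  x=12 (Eastvale, w=30) cum 140
  x=13 (Midtown, w=60) cum 200  ← median
  x=15 (Hillcrest, w=80) cum 280
  x=18 (Northgate, w=25) cum 305
  x=20 (Lakeside, w=75) cum 380
⇒ x* = 13
y-coordinate, sorted with cumulative weight:
  y=0 (Eastvale, w=30) cum 30
  y=6 (Hillcrest, w=80) cum 110
  y=12 (Southcross, w=60) cum 170
  y=12 (Westmoor, w=50) cum 220  ← median
  y=13 (Northgate, w=25) cum 245
  y=18 (Midtown, w=60) cum 305
  y=19 (Lakeside, w=75) cum 380
⇒ y* = 12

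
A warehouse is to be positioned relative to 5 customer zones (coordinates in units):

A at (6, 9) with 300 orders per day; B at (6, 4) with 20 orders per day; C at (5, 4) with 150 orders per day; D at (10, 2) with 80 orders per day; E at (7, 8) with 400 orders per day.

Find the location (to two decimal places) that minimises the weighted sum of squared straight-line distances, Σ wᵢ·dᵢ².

(6.60, 7.09)

The minimiser of Σwᵢ‖p−pᵢ‖² is the weighted centroid p* = (Σwᵢpᵢ)/(Σwᵢ).
Σwᵢ = 950.
Σwᵢxᵢ = 300·6 + 20·6 + 150·5 + 80·10 + 400·7 = 6270.
Σwᵢyᵢ = 300·9 + 20·4 + 150·4 + 80·2 + 400·8 = 6740.
x* = 6270/950 = 6.60, y* = 6740/950 = 7.09.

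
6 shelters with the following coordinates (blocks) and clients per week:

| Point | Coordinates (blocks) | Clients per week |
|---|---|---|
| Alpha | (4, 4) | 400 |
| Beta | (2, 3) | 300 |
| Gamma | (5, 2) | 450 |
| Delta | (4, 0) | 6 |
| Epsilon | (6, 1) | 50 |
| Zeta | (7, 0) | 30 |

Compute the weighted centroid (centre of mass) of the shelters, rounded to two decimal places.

The minimiser of Σwᵢ‖p−pᵢ‖² is the weighted centroid p* = (Σwᵢpᵢ)/(Σwᵢ).
Σwᵢ = 1236.
Σwᵢxᵢ = 400·4 + 300·2 + 450·5 + 6·4 + 50·6 + 30·7 = 4984.
Σwᵢyᵢ = 400·4 + 300·3 + 450·2 + 6·0 + 50·1 + 30·0 = 3450.
x* = 4984/1236 = 4.03, y* = 3450/1236 = 2.79.

(4.03, 2.79)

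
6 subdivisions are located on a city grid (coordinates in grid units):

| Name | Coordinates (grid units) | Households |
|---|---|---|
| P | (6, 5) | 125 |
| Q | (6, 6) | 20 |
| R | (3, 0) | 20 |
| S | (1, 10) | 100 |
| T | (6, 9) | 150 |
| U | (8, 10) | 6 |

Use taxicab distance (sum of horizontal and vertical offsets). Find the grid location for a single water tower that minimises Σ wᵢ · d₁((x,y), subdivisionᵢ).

Manhattan distance separates: Σwᵢ(|x−xᵢ|+|y−yᵢ|) = Σwᵢ|x−xᵢ| + Σwᵢ|y−yᵢ|, so x and y are optimised independently as 1-D weighted medians.
Total weight W = 421; half = 210.5.
x-coordinate, sorted with cumulative weight:
  x=1 (S, w=100) cum 100
  x=3 (R, w=20) cum 120
  x=6 (P, w=125) cum 245  ← median
  x=6 (Q, w=20) cum 265
  x=6 (T, w=150) cum 415
  x=8 (U, w=6) cum 421
⇒ x* = 6
y-coordinate, sorted with cumulative weight:
  y=0 (R, w=20) cum 20
  y=5 (P, w=125) cum 145
  y=6 (Q, w=20) cum 165
  y=9 (T, w=150) cum 315  ← median
  y=10 (S, w=100) cum 415
  y=10 (U, w=6) cum 421
⇒ y* = 9

(6, 9)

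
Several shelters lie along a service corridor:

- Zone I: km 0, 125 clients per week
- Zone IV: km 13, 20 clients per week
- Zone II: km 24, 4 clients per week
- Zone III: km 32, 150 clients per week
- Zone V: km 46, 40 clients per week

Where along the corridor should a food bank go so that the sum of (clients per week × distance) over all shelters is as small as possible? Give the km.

x = 32

For a sum of weighted absolute distances on a line, the optimum is the weighted median (not the mean). Total weight W = 339; half-weight = 169.5.
Sort by position and accumulate weight:
  km 0 (Zone I, w=125) → cum 125
  km 13 (Zone IV, w=20) → cum 145
  km 24 (Zone II, w=4) → cum 149
  km 32 (Zone III, w=150) → cum 299  ≥ 169.5 → median here
  km 46 (Zone V, w=40) → cum 339
Optimal location: km 32.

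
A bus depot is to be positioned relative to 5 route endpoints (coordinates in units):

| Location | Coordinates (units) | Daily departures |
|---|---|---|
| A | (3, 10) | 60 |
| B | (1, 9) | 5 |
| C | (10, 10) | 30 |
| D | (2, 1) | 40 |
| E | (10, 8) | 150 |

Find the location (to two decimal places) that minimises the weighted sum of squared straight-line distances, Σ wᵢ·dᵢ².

The minimiser of Σwᵢ‖p−pᵢ‖² is the weighted centroid p* = (Σwᵢpᵢ)/(Σwᵢ).
Σwᵢ = 285.
Σwᵢxᵢ = 60·3 + 5·1 + 30·10 + 40·2 + 150·10 = 2065.
Σwᵢyᵢ = 60·10 + 5·9 + 30·10 + 40·1 + 150·8 = 2185.
x* = 2065/285 = 7.25, y* = 2185/285 = 7.67.

(7.25, 7.67)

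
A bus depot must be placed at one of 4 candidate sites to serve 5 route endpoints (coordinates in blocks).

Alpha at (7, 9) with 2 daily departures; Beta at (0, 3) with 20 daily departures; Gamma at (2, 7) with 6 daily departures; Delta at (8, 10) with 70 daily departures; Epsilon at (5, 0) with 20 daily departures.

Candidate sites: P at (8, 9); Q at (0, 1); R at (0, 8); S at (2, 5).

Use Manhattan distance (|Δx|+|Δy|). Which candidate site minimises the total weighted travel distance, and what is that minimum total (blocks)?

P, total 640 blocks

Total weighted distance at each candidate:
  P (8, 9): total = 640
  Q (0, 1): total = 1428
  R (0, 8): total = 1094
  S (2, 5): total = 1040
Minimum is at P with total 640 blocks.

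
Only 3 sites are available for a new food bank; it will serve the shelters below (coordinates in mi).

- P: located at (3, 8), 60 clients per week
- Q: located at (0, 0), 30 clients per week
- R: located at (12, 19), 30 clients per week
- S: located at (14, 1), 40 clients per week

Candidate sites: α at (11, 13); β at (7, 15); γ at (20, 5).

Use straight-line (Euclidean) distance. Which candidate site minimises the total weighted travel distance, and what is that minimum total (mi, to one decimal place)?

Total weighted distance at each candidate:
  α (11, 13): total = 1754.2
  β (7, 15): total = 1798.5
  γ (20, 5): total = 2426.4
Minimum is at α with total 1754.2 mi.

α, total 1754.2 mi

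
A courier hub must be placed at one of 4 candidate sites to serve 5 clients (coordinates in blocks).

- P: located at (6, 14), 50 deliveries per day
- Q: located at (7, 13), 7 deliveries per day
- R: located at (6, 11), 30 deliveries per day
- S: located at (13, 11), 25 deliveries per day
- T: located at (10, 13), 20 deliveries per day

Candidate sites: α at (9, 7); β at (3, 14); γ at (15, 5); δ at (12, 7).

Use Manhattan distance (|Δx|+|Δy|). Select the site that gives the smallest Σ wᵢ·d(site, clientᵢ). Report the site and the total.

β, total 850 blocks

Total weighted distance at each candidate:
  α (9, 7): total = 1106
  β (3, 14): total = 850
  γ (15, 5): total = 1922
  δ (12, 7): total = 1312
Minimum is at β with total 850 blocks.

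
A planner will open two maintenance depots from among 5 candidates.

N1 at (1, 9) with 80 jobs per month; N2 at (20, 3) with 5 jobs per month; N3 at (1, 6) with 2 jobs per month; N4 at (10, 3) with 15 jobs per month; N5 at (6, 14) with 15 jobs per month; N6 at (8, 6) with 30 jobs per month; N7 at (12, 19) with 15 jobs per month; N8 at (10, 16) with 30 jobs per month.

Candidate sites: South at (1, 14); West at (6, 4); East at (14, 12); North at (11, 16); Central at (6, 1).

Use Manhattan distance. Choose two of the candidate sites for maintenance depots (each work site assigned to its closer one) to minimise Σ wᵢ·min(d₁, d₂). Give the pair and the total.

Evaluate every pair (each demand assigned to the nearer of the two):
  {West, North}: total = 1279
  {South, North}: total = 1291
  {South, West}: total = 1329
  {South, Central}: total = 1441
  {South, East}: total = 1496
  {West, East}: total = 1609
  {North, Central}: total = 1635
  {East, Central}: total = 1960
  {West, Central}: total = 2029
  {East, North}: total = 2143
Best pair: {West, North} with total 1279.

{West, North}, total 1279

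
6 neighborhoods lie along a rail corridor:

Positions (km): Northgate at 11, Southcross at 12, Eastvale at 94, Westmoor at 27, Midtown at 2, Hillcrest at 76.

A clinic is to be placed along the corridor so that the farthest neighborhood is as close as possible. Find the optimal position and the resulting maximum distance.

location 48, max distance 46

The 1-center on a line is the midpoint of the two extreme points: leftmost at 2, rightmost at 94.
Optimal location = (2 + 94)/2 = 48; maximum distance = (94 − 2)/2 = 46.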